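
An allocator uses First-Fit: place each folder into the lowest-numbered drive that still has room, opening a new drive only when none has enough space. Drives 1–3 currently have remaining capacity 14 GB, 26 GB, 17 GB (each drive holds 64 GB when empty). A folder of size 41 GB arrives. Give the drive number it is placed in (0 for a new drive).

No drive has ≥ 41 GB free, so a new drive is opened.

0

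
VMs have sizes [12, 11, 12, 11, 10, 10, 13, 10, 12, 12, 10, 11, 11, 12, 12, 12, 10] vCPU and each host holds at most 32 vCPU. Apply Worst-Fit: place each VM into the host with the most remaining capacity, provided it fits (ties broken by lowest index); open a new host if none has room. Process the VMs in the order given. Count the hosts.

8 hosts

Put 12 vCPU in host 1; 20 vCPU remain.
Put 11 vCPU in host 1; 9 vCPU remain.
Put 12 vCPU in host 2; 20 vCPU remain.
Put 11 vCPU in host 2; 9 vCPU remain.
Put 10 vCPU in host 3; 22 vCPU remain.
Put 10 vCPU in host 3; 12 vCPU remain.
Put 13 vCPU in host 4; 19 vCPU remain.
Put 10 vCPU in host 4; 9 vCPU remain.
Put 12 vCPU in host 3; 0 vCPU remain.
Put 12 vCPU in host 5; 20 vCPU remain.
Put 10 vCPU in host 5; 10 vCPU remain.
Put 11 vCPU in host 6; 21 vCPU remain.
Put 11 vCPU in host 6; 10 vCPU remain.
Put 12 vCPU in host 7; 20 vCPU remain.
Put 12 vCPU in host 7; 8 vCPU remain.
Put 12 vCPU in host 8; 20 vCPU remain.
Put 10 vCPU in host 8; 10 vCPU remain.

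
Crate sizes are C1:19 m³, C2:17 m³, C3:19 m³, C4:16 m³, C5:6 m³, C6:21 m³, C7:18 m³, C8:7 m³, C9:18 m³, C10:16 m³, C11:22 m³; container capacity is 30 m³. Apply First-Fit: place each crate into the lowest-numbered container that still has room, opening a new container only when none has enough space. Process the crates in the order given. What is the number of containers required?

container 1: place C1 (19 m³), 11 m³ left
container 2: place C2 (17 m³), 13 m³ left
container 3: place C3 (19 m³), 11 m³ left
container 4: place C4 (16 m³), 14 m³ left
container 1: place C5 (6 m³), 5 m³ left
container 5: place C6 (21 m³), 9 m³ left
container 6: place C7 (18 m³), 12 m³ left
container 2: place C8 (7 m³), 6 m³ left
container 7: place C9 (18 m³), 12 m³ left
container 8: place C10 (16 m³), 14 m³ left
container 9: place C11 (22 m³), 8 m³ left

9 containers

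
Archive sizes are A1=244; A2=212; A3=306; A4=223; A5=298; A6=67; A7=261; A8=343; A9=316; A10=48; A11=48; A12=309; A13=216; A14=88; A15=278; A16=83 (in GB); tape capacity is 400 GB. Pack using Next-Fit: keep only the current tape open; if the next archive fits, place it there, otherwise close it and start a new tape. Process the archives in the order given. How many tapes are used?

A1 (244 GB) → tape 1 (remaining 156 GB)
A2 (212 GB) → tape 2 (remaining 188 GB)
A3 (306 GB) → tape 3 (remaining 94 GB)
A4 (223 GB) → tape 4 (remaining 177 GB)
A5 (298 GB) → tape 5 (remaining 102 GB)
A6 (67 GB) → tape 5 (remaining 35 GB)
A7 (261 GB) → tape 6 (remaining 139 GB)
A8 (343 GB) → tape 7 (remaining 57 GB)
A9 (316 GB) → tape 8 (remaining 84 GB)
A10 (48 GB) → tape 8 (remaining 36 GB)
A11 (48 GB) → tape 9 (remaining 352 GB)
A12 (309 GB) → tape 9 (remaining 43 GB)
A13 (216 GB) → tape 10 (remaining 184 GB)
A14 (88 GB) → tape 10 (remaining 96 GB)
A15 (278 GB) → tape 11 (remaining 122 GB)
A16 (83 GB) → tape 11 (remaining 39 GB)
Final tapes: [244] [212] [306] [223] [298,67] [261] [343] [316,48] [48,309] [216,88] [278,83].

11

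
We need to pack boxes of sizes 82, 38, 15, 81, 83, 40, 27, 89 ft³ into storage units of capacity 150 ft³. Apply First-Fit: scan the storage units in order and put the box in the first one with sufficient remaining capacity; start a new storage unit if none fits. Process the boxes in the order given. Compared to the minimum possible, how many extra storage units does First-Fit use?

0

First-Fit: [82,38,15] [81,40,27] [83] [89] → 4 storage units.
Total size 455 ft³; any packing needs at least ⌈455/150⌉ = 4 storage units.
So 4 is already optimal.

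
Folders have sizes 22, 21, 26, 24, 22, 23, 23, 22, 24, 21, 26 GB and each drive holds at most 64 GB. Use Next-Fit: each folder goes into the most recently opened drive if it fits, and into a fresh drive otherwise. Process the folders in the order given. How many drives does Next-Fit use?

6

drive 1: place 22 GB, 42 GB left
drive 1: place 21 GB, 21 GB left
drive 2: place 26 GB, 38 GB left
drive 2: place 24 GB, 14 GB left
drive 3: place 22 GB, 42 GB left
drive 3: place 23 GB, 19 GB left
drive 4: place 23 GB, 41 GB left
drive 4: place 22 GB, 19 GB left
drive 5: place 24 GB, 40 GB left
drive 5: place 21 GB, 19 GB left
drive 6: place 26 GB, 38 GB left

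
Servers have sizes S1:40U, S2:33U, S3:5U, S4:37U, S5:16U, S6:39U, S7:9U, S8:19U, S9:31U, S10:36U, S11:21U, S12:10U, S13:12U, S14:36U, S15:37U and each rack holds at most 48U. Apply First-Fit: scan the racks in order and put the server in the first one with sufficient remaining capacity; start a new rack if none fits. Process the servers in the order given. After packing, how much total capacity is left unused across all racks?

Put S1 (40U) in rack 1; 8U remain.
Put S2 (33U) in rack 2; 15U remain.
Put S3 (5U) in rack 1; 3U remain.
Put S4 (37U) in rack 3; 11U remain.
Put S5 (16U) in rack 4; 32U remain.
Put S6 (39U) in rack 5; 9U remain.
Put S7 (9U) in rack 2; 6U remain.
Put S8 (19U) in rack 4; 13U remain.
Put S9 (31U) in rack 6; 17U remain.
Put S10 (36U) in rack 7; 12U remain.
Put S11 (21U) in rack 8; 27U remain.
Put S12 (10U) in rack 3; 1U remain.
Put S13 (12U) in rack 4; 1U remain.
Put S14 (36U) in rack 9; 12U remain.
Put S15 (37U) in rack 10; 11U remain.
10 racks × 48U = 480U; used 381U; unused 99U.

99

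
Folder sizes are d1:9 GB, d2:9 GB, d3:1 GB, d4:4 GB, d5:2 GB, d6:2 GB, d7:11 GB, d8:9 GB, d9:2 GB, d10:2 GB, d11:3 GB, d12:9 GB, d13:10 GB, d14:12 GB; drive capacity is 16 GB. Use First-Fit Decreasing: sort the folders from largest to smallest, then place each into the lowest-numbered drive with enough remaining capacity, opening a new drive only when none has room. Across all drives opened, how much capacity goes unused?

Sorted descending: 12, 11, 10, 9, 9, 9, 9, 4, 3, 2, 2, 2, 2, 1.
Put 12 GB in drive 1; 4 GB remain.
Put 11 GB in drive 2; 5 GB remain.
Put 10 GB in drive 3; 6 GB remain.
Put 9 GB in drive 4; 7 GB remain.
Put 9 GB in drive 5; 7 GB remain.
Put 9 GB in drive 6; 7 GB remain.
Put 9 GB in drive 7; 7 GB remain.
Put 4 GB in drive 1; 0 GB remain.
Put 3 GB in drive 2; 2 GB remain.
Put 2 GB in drive 2; 0 GB remain.
Put 2 GB in drive 3; 4 GB remain.
Put 2 GB in drive 3; 2 GB remain.
Put 2 GB in drive 3; 0 GB remain.
Put 1 GB in drive 4; 6 GB remain.
7 drives × 16 GB = 112 GB; used 85 GB; unused 27 GB.

27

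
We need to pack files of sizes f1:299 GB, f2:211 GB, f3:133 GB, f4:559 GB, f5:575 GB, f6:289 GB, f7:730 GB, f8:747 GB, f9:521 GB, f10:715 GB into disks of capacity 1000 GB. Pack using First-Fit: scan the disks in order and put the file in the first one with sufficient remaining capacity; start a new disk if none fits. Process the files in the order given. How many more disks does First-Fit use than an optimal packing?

1

First-Fit: [299,211,133,289] [559] [575] [730] [747] [521] [715] → 7 disks.
6 files exceed 500 GB (half the capacity), and no two of those can share a disk, so at least 6 disks are needed.
An optimal packing achieves that bound: [747,211] [730,133] [715] [575,299] [559,289] [521] → 6 disks.
Excess: 7 − 6 = 1.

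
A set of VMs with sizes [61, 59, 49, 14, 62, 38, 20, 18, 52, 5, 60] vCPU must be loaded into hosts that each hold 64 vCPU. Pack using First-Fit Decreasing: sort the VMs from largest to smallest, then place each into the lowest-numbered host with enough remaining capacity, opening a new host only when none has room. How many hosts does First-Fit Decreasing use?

8

Sorted descending: 62, 61, 60, 59, 52, 49, 38, 20, 18, 14, 5.
62 vCPU → host 1 (remaining 2 vCPU)
61 vCPU → host 2 (remaining 3 vCPU)
60 vCPU → host 3 (remaining 4 vCPU)
59 vCPU → host 4 (remaining 5 vCPU)
52 vCPU → host 5 (remaining 12 vCPU)
49 vCPU → host 6 (remaining 15 vCPU)
38 vCPU → host 7 (remaining 26 vCPU)
20 vCPU → host 7 (remaining 6 vCPU)
18 vCPU → host 8 (remaining 46 vCPU)
14 vCPU → host 6 (remaining 1 vCPU)
5 vCPU → host 4 (remaining 0 vCPU)
Final hosts: [62] [61] [60] [59,5] [52] [49,14] [38,20] [18].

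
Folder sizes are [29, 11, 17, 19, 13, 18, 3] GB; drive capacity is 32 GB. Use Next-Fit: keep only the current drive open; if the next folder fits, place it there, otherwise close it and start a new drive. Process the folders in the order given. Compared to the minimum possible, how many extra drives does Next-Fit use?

Next-Fit: [29] [11,17] [19,13] [18,3] → 4 drives.
Total size 110 GB; any packing needs at least ⌈110/32⌉ = 4 drives.
So 4 is already optimal.

0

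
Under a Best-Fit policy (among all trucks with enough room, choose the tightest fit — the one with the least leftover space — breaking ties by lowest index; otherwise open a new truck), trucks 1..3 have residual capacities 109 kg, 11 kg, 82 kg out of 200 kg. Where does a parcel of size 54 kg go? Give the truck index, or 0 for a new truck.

Trucks with room: truck 1 (109 kg), truck 3 (82 kg).
Tightest fit is truck 3 with 82 kg free.

3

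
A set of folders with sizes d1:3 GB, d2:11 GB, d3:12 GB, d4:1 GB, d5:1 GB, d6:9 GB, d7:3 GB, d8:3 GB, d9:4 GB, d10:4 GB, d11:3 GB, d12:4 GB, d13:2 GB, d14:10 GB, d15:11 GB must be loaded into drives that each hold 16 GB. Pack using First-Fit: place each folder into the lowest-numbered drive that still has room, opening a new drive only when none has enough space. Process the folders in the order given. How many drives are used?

6 drives

d1 (3 GB) → drive 1 (remaining 13 GB)
d2 (11 GB) → drive 1 (remaining 2 GB)
d3 (12 GB) → drive 2 (remaining 4 GB)
d4 (1 GB) → drive 1 (remaining 1 GB)
d5 (1 GB) → drive 1 (remaining 0 GB)
d6 (9 GB) → drive 3 (remaining 7 GB)
d7 (3 GB) → drive 2 (remaining 1 GB)
d8 (3 GB) → drive 3 (remaining 4 GB)
d9 (4 GB) → drive 3 (remaining 0 GB)
d10 (4 GB) → drive 4 (remaining 12 GB)
d11 (3 GB) → drive 4 (remaining 9 GB)
d12 (4 GB) → drive 4 (remaining 5 GB)
d13 (2 GB) → drive 4 (remaining 3 GB)
d14 (10 GB) → drive 5 (remaining 6 GB)
d15 (11 GB) → drive 6 (remaining 5 GB)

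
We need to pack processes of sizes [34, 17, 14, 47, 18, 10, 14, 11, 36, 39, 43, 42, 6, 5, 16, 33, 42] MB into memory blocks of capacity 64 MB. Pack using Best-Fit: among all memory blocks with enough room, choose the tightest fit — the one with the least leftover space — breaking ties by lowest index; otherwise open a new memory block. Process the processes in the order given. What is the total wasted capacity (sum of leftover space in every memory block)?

memory block 1: place 34 MB, 30 MB left
memory block 1: place 17 MB, 13 MB left
memory block 2: place 14 MB, 50 MB left
memory block 2: place 47 MB, 3 MB left
memory block 3: place 18 MB, 46 MB left
memory block 1: place 10 MB, 3 MB left
memory block 3: place 14 MB, 32 MB left
memory block 3: place 11 MB, 21 MB left
memory block 4: place 36 MB, 28 MB left
memory block 5: place 39 MB, 25 MB left
memory block 6: place 43 MB, 21 MB left
memory block 7: place 42 MB, 22 MB left
memory block 3: place 6 MB, 15 MB left
memory block 3: place 5 MB, 10 MB left
memory block 6: place 16 MB, 5 MB left
memory block 8: place 33 MB, 31 MB left
memory block 9: place 42 MB, 22 MB left
9 memory blocks × 64 MB = 576 MB; used 427 MB; unused 149 MB.

149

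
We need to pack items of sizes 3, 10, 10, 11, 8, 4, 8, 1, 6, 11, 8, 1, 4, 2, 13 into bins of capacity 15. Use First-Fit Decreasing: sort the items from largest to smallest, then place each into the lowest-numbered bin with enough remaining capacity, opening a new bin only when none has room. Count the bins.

8 bins

Sorted descending: 13, 11, 11, 10, 10, 8, 8, 8, 6, 4, 4, 3, 2, 1, 1.
bin 1: place 13, 2 left
bin 2: place 11, 4 left
bin 3: place 11, 4 left
bin 4: place 10, 5 left
bin 5: place 10, 5 left
bin 6: place 8, 7 left
bin 7: place 8, 7 left
bin 8: place 8, 7 left
bin 6: place 6, 1 left
bin 2: place 4, 0 left
bin 3: place 4, 0 left
bin 4: place 3, 2 left
bin 1: place 2, 0 left
bin 4: place 1, 1 left
bin 4: place 1, 0 left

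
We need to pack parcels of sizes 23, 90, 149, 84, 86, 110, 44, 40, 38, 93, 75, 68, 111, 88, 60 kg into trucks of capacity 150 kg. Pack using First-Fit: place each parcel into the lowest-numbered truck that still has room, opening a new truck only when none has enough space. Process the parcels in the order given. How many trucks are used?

23 kg → truck 1 (remaining 127 kg)
90 kg → truck 1 (remaining 37 kg)
149 kg → truck 2 (remaining 1 kg)
84 kg → truck 3 (remaining 66 kg)
86 kg → truck 4 (remaining 64 kg)
110 kg → truck 5 (remaining 40 kg)
44 kg → truck 3 (remaining 22 kg)
40 kg → truck 4 (remaining 24 kg)
38 kg → truck 5 (remaining 2 kg)
93 kg → truck 6 (remaining 57 kg)
75 kg → truck 7 (remaining 75 kg)
68 kg → truck 7 (remaining 7 kg)
111 kg → truck 8 (remaining 39 kg)
88 kg → truck 9 (remaining 62 kg)
60 kg → truck 9 (remaining 2 kg)

9 trucks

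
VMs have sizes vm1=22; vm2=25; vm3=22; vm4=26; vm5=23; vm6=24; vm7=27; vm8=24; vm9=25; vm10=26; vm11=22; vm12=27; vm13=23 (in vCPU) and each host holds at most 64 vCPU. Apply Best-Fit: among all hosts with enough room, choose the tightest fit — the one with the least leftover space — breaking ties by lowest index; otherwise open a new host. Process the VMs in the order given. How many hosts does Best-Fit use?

vm1 (22 vCPU) → host 1 (remaining 42 vCPU)
vm2 (25 vCPU) → host 1 (remaining 17 vCPU)
vm3 (22 vCPU) → host 2 (remaining 42 vCPU)
vm4 (26 vCPU) → host 2 (remaining 16 vCPU)
vm5 (23 vCPU) → host 3 (remaining 41 vCPU)
vm6 (24 vCPU) → host 3 (remaining 17 vCPU)
vm7 (27 vCPU) → host 4 (remaining 37 vCPU)
vm8 (24 vCPU) → host 4 (remaining 13 vCPU)
vm9 (25 vCPU) → host 5 (remaining 39 vCPU)
vm10 (26 vCPU) → host 5 (remaining 13 vCPU)
vm11 (22 vCPU) → host 6 (remaining 42 vCPU)
vm12 (27 vCPU) → host 6 (remaining 15 vCPU)
vm13 (23 vCPU) → host 7 (remaining 41 vCPU)
Final hosts: [22,25] [22,26] [23,24] [27,24] [25,26] [22,27] [23].

7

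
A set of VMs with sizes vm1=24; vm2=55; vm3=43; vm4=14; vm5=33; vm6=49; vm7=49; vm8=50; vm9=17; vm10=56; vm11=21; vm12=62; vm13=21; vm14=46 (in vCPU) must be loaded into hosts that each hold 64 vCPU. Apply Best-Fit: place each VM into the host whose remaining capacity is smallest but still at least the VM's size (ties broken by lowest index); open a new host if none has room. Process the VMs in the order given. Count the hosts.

vm1 (24 vCPU) → host 1 (remaining 40 vCPU)
vm2 (55 vCPU) → host 2 (remaining 9 vCPU)
vm3 (43 vCPU) → host 3 (remaining 21 vCPU)
vm4 (14 vCPU) → host 3 (remaining 7 vCPU)
vm5 (33 vCPU) → host 1 (remaining 7 vCPU)
vm6 (49 vCPU) → host 4 (remaining 15 vCPU)
vm7 (49 vCPU) → host 5 (remaining 15 vCPU)
vm8 (50 vCPU) → host 6 (remaining 14 vCPU)
vm9 (17 vCPU) → host 7 (remaining 47 vCPU)
vm10 (56 vCPU) → host 8 (remaining 8 vCPU)
vm11 (21 vCPU) → host 7 (remaining 26 vCPU)
vm12 (62 vCPU) → host 9 (remaining 2 vCPU)
vm13 (21 vCPU) → host 7 (remaining 5 vCPU)
vm14 (46 vCPU) → host 10 (remaining 18 vCPU)
Final hosts: [24,33] [55] [43,14] [49] [49] [50] [17,21,21] [56] [62] [46].

10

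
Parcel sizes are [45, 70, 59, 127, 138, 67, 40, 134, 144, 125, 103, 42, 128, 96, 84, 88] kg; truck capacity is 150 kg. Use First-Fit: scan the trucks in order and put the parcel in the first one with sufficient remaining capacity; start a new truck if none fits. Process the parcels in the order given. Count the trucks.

12

truck 1: place 45 kg, 105 kg left
truck 1: place 70 kg, 35 kg left
truck 2: place 59 kg, 91 kg left
truck 3: place 127 kg, 23 kg left
truck 4: place 138 kg, 12 kg left
truck 2: place 67 kg, 24 kg left
truck 5: place 40 kg, 110 kg left
truck 6: place 134 kg, 16 kg left
truck 7: place 144 kg, 6 kg left
truck 8: place 125 kg, 25 kg left
truck 5: place 103 kg, 7 kg left
truck 9: place 42 kg, 108 kg left
truck 10: place 128 kg, 22 kg left
truck 9: place 96 kg, 12 kg left
truck 11: place 84 kg, 66 kg left
truck 12: place 88 kg, 62 kg left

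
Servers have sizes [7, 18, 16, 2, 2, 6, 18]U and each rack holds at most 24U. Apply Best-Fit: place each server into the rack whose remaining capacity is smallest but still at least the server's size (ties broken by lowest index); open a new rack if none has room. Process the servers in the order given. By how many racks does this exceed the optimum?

Best-Fit: [7,16] [18,2,2] [6,18] → 3 racks.
Total size 69U; any packing needs at least ⌈69/24⌉ = 3 racks.
So 3 is already optimal.

0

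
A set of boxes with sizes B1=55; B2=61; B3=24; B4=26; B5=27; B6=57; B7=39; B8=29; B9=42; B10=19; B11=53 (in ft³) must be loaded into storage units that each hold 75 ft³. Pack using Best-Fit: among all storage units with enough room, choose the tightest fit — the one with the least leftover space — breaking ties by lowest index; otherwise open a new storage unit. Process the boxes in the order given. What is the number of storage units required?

Put B1 (55 ft³) in storage unit 1; 20 ft³ remain.
Put B2 (61 ft³) in storage unit 2; 14 ft³ remain.
Put B3 (24 ft³) in storage unit 3; 51 ft³ remain.
Put B4 (26 ft³) in storage unit 3; 25 ft³ remain.
Put B5 (27 ft³) in storage unit 4; 48 ft³ remain.
Put B6 (57 ft³) in storage unit 5; 18 ft³ remain.
Put B7 (39 ft³) in storage unit 4; 9 ft³ remain.
Put B8 (29 ft³) in storage unit 6; 46 ft³ remain.
Put B9 (42 ft³) in storage unit 6; 4 ft³ remain.
Put B10 (19 ft³) in storage unit 1; 1 ft³ remain.
Put B11 (53 ft³) in storage unit 7; 22 ft³ remain.
Final storage units: [55,19] [61] [24,26] [27,39] [57] [29,42] [53].

7 storage units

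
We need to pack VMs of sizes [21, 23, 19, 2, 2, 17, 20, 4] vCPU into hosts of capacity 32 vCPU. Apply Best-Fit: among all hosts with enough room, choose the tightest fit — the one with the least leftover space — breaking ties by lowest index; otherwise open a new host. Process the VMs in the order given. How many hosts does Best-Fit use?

21 vCPU → host 1 (remaining 11 vCPU)
23 vCPU → host 2 (remaining 9 vCPU)
19 vCPU → host 3 (remaining 13 vCPU)
2 vCPU → host 2 (remaining 7 vCPU)
2 vCPU → host 2 (remaining 5 vCPU)
17 vCPU → host 4 (remaining 15 vCPU)
20 vCPU → host 5 (remaining 12 vCPU)
4 vCPU → host 2 (remaining 1 vCPU)

5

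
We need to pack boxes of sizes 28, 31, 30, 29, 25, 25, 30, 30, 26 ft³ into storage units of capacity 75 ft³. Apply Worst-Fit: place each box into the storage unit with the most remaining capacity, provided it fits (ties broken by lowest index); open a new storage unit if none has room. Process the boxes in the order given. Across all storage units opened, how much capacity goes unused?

Put 28 ft³ in storage unit 1; 47 ft³ remain.
Put 31 ft³ in storage unit 1; 16 ft³ remain.
Put 30 ft³ in storage unit 2; 45 ft³ remain.
Put 29 ft³ in storage unit 2; 16 ft³ remain.
Put 25 ft³ in storage unit 3; 50 ft³ remain.
Put 25 ft³ in storage unit 3; 25 ft³ remain.
Put 30 ft³ in storage unit 4; 45 ft³ remain.
Put 30 ft³ in storage unit 4; 15 ft³ remain.
Put 26 ft³ in storage unit 5; 49 ft³ remain.
5 storage units × 75 ft³ = 375 ft³; used 254 ft³; unused 121 ft³.

121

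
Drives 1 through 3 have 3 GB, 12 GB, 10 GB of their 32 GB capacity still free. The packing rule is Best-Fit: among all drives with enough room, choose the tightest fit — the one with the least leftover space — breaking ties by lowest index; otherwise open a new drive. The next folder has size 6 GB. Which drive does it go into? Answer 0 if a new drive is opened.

Drives with room: drive 2 (12 GB), drive 3 (10 GB).
Tightest fit is drive 3 with 10 GB free.

3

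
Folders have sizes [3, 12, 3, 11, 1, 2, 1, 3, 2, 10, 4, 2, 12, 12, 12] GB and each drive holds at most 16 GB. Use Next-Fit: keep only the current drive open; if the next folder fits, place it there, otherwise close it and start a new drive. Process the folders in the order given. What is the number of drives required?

7

Put 3 GB in drive 1; 13 GB remain.
Put 12 GB in drive 1; 1 GB remain.
Put 3 GB in drive 2; 13 GB remain.
Put 11 GB in drive 2; 2 GB remain.
Put 1 GB in drive 2; 1 GB remain.
Put 2 GB in drive 3; 14 GB remain.
Put 1 GB in drive 3; 13 GB remain.
Put 3 GB in drive 3; 10 GB remain.
Put 2 GB in drive 3; 8 GB remain.
Put 10 GB in drive 4; 6 GB remain.
Put 4 GB in drive 4; 2 GB remain.
Put 2 GB in drive 4; 0 GB remain.
Put 12 GB in drive 5; 4 GB remain.
Put 12 GB in drive 6; 4 GB remain.
Put 12 GB in drive 7; 4 GB remain.
Final drives: [3,12] [3,11,1] [2,1,3,2] [10,4,2] [12] [12] [12].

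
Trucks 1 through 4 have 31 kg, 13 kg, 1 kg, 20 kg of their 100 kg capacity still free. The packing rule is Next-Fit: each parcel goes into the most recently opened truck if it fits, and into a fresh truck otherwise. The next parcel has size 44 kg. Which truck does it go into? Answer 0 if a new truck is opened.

Next-Fit only looks at truck 4, which has 20 kg free.
44 kg does not fit, so a new truck is opened.

0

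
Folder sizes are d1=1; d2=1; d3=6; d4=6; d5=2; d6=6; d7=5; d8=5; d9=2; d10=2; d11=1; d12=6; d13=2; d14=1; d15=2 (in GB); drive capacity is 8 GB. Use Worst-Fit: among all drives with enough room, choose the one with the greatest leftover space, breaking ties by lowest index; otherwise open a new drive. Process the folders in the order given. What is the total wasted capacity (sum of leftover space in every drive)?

8

Put d1 (1 GB) in drive 1; 7 GB remain.
Put d2 (1 GB) in drive 1; 6 GB remain.
Put d3 (6 GB) in drive 1; 0 GB remain.
Put d4 (6 GB) in drive 2; 2 GB remain.
Put d5 (2 GB) in drive 2; 0 GB remain.
Put d6 (6 GB) in drive 3; 2 GB remain.
Put d7 (5 GB) in drive 4; 3 GB remain.
Put d8 (5 GB) in drive 5; 3 GB remain.
Put d9 (2 GB) in drive 4; 1 GB remain.
Put d10 (2 GB) in drive 5; 1 GB remain.
Put d11 (1 GB) in drive 3; 1 GB remain.
Put d12 (6 GB) in drive 6; 2 GB remain.
Put d13 (2 GB) in drive 6; 0 GB remain.
Put d14 (1 GB) in drive 3; 0 GB remain.
Put d15 (2 GB) in drive 7; 6 GB remain.
7 drives × 8 GB = 56 GB; used 48 GB; unused 8 GB.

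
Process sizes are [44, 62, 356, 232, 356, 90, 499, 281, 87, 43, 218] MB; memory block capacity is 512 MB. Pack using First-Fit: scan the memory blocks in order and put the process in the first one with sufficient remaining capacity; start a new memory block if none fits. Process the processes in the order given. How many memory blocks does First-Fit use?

5

44 MB → memory block 1 (remaining 468 MB)
62 MB → memory block 1 (remaining 406 MB)
356 MB → memory block 1 (remaining 50 MB)
232 MB → memory block 2 (remaining 280 MB)
356 MB → memory block 3 (remaining 156 MB)
90 MB → memory block 2 (remaining 190 MB)
499 MB → memory block 4 (remaining 13 MB)
281 MB → memory block 5 (remaining 231 MB)
87 MB → memory block 2 (remaining 103 MB)
43 MB → memory block 1 (remaining 7 MB)
218 MB → memory block 5 (remaining 13 MB)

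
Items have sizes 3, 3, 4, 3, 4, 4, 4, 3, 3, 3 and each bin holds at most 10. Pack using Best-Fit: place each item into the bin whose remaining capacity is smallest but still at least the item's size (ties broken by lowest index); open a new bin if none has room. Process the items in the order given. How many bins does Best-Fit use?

4 bins

3 → bin 1 (remaining 7)
3 → bin 1 (remaining 4)
4 → bin 1 (remaining 0)
3 → bin 2 (remaining 7)
4 → bin 2 (remaining 3)
4 → bin 3 (remaining 6)
4 → bin 3 (remaining 2)
3 → bin 2 (remaining 0)
3 → bin 4 (remaining 7)
3 → bin 4 (remaining 4)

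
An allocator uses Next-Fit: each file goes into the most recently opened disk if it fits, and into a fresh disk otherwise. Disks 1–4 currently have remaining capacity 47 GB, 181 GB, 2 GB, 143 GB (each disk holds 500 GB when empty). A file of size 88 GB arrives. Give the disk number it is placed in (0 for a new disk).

Next-Fit only looks at disk 4, which has 143 GB free.
88 GB fits there.

4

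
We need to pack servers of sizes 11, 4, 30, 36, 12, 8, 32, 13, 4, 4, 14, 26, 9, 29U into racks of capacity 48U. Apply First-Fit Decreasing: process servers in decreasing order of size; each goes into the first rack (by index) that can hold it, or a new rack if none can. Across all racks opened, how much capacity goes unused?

Sorted descending: 36, 32, 30, 29, 26, 14, 13, 12, 11, 9, 8, 4, 4, 4.
36U → rack 1 (remaining 12U)
32U → rack 2 (remaining 16U)
30U → rack 3 (remaining 18U)
29U → rack 4 (remaining 19U)
26U → rack 5 (remaining 22U)
14U → rack 2 (remaining 2U)
13U → rack 3 (remaining 5U)
12U → rack 1 (remaining 0U)
11U → rack 4 (remaining 8U)
9U → rack 5 (remaining 13U)
8U → rack 4 (remaining 0U)
4U → rack 3 (remaining 1U)
4U → rack 5 (remaining 9U)
4U → rack 5 (remaining 5U)
5 racks × 48U = 240U; used 232U; unused 8U.

8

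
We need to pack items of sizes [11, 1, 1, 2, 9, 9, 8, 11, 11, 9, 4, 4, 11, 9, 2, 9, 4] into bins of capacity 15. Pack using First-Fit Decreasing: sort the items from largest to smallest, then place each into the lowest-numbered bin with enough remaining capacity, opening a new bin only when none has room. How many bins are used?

Sorted descending: 11, 11, 11, 11, 9, 9, 9, 9, 9, 8, 4, 4, 4, 2, 2, 1, 1.
11 → bin 1 (remaining 4)
11 → bin 2 (remaining 4)
11 → bin 3 (remaining 4)
11 → bin 4 (remaining 4)
9 → bin 5 (remaining 6)
9 → bin 6 (remaining 6)
9 → bin 7 (remaining 6)
9 → bin 8 (remaining 6)
9 → bin 9 (remaining 6)
8 → bin 10 (remaining 7)
4 → bin 1 (remaining 0)
4 → bin 2 (remaining 0)
4 → bin 3 (remaining 0)
2 → bin 4 (remaining 2)
2 → bin 4 (remaining 0)
1 → bin 5 (remaining 5)
1 → bin 5 (remaining 4)
Final bins: [11,4] [11,4] [11,4] [11,2,2] [9,1,1] [9] [9] [9] [9] [8].

10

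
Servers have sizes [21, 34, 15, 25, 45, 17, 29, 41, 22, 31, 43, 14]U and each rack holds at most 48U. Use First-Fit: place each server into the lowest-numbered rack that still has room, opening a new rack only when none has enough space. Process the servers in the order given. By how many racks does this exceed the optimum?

First-Fit: [21,15] [34,14] [25,17] [45] [29] [41] [22] [31] [43] → 9 racks.
Total size 337U; any packing needs at least ⌈337/48⌉ = 8 racks.
An optimal packing achieves that bound: [45] [43] [41] [34,14] [31,17] [29,15] [25,22] [21] → 8 racks.
Excess: 9 − 8 = 1.

1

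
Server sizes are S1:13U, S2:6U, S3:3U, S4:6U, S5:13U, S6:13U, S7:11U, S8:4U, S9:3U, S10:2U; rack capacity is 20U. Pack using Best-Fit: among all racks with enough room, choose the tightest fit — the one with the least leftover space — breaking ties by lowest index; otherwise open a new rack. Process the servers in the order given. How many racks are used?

4 racks

rack 1: place S1 (13U), 7U left
rack 1: place S2 (6U), 1U left
rack 2: place S3 (3U), 17U left
rack 2: place S4 (6U), 11U left
rack 3: place S5 (13U), 7U left
rack 4: place S6 (13U), 7U left
rack 2: place S7 (11U), 0U left
rack 3: place S8 (4U), 3U left
rack 3: place S9 (3U), 0U left
rack 4: place S10 (2U), 5U left
Final racks: [13,6] [3,6,11] [13,4,3] [13,2].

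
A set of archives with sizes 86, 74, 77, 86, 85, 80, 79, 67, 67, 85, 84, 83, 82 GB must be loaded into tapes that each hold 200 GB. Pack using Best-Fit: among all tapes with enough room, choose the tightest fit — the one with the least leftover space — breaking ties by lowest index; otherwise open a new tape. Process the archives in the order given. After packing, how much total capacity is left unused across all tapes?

Put 86 GB in tape 1; 114 GB remain.
Put 74 GB in tape 1; 40 GB remain.
Put 77 GB in tape 2; 123 GB remain.
Put 86 GB in tape 2; 37 GB remain.
Put 85 GB in tape 3; 115 GB remain.
Put 80 GB in tape 3; 35 GB remain.
Put 79 GB in tape 4; 121 GB remain.
Put 67 GB in tape 4; 54 GB remain.
Put 67 GB in tape 5; 133 GB remain.
Put 85 GB in tape 5; 48 GB remain.
Put 84 GB in tape 6; 116 GB remain.
Put 83 GB in tape 6; 33 GB remain.
Put 82 GB in tape 7; 118 GB remain.
7 tapes × 200 GB = 1400 GB; used 1035 GB; unused 365 GB.

365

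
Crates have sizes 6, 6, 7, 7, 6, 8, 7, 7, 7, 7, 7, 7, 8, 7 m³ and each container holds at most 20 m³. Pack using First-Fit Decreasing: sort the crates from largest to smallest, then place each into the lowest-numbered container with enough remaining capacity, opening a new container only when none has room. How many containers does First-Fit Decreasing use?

6

Sorted descending: 8, 8, 7, 7, 7, 7, 7, 7, 7, 7, 7, 6, 6, 6.
container 1: place 8 m³, 12 m³ left
container 1: place 8 m³, 4 m³ left
container 2: place 7 m³, 13 m³ left
container 2: place 7 m³, 6 m³ left
container 3: place 7 m³, 13 m³ left
container 3: place 7 m³, 6 m³ left
container 4: place 7 m³, 13 m³ left
container 4: place 7 m³, 6 m³ left
container 5: place 7 m³, 13 m³ left
container 5: place 7 m³, 6 m³ left
container 6: place 7 m³, 13 m³ left
container 2: place 6 m³, 0 m³ left
container 3: place 6 m³, 0 m³ left
container 4: place 6 m³, 0 m³ left
Final containers: [8,8] [7,7,6] [7,7,6] [7,7,6] [7,7] [7].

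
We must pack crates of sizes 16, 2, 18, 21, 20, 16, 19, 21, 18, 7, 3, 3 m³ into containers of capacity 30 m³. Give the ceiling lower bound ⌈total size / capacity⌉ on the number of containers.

Total size = 16 + 2 + 18 + 21 + 20 + 16 + 19 + 21 + 18 + 7 + 3 + 3 = 164 m³.
⌈164 / 30⌉ = 6.

6 containers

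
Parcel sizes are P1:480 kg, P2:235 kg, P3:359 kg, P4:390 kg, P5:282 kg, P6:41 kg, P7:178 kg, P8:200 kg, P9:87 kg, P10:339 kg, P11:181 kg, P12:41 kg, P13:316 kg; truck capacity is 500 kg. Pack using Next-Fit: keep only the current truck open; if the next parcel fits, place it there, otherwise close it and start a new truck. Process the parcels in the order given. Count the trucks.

truck 1: place P1 (480 kg), 20 kg left
truck 2: place P2 (235 kg), 265 kg left
truck 3: place P3 (359 kg), 141 kg left
truck 4: place P4 (390 kg), 110 kg left
truck 5: place P5 (282 kg), 218 kg left
truck 5: place P6 (41 kg), 177 kg left
truck 6: place P7 (178 kg), 322 kg left
truck 6: place P8 (200 kg), 122 kg left
truck 6: place P9 (87 kg), 35 kg left
truck 7: place P10 (339 kg), 161 kg left
truck 8: place P11 (181 kg), 319 kg left
truck 8: place P12 (41 kg), 278 kg left
truck 9: place P13 (316 kg), 184 kg left

9 trucks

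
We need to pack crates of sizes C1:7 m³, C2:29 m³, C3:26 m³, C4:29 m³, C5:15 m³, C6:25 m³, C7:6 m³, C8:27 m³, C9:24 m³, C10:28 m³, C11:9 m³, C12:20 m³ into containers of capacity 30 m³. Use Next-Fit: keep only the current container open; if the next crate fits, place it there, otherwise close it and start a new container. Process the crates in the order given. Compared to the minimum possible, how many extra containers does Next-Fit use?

2

Next-Fit: [7] [29] [26] [29] [15] [25] [6] [27] [24] [28] [9,20] → 11 containers.
Total size 245 m³; any packing needs at least ⌈245/30⌉ = 9 containers.
An optimal packing achieves that bound: [29] [29] [28] [27] [26] [25] [24,6] [20,9] [15,7] → 9 containers.
Excess: 11 − 9 = 2.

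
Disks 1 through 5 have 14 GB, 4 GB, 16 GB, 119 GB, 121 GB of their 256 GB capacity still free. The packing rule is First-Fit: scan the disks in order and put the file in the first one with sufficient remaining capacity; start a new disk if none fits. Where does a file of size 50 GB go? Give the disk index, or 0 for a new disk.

Disks with room: disk 4 (119 GB), disk 5 (121 GB).
The first with room is disk 4.

4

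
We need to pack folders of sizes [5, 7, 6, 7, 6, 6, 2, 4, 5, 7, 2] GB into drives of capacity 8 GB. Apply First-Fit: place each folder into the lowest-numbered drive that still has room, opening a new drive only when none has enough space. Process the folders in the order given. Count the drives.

Put 5 GB in drive 1; 3 GB remain.
Put 7 GB in drive 2; 1 GB remain.
Put 6 GB in drive 3; 2 GB remain.
Put 7 GB in drive 4; 1 GB remain.
Put 6 GB in drive 5; 2 GB remain.
Put 6 GB in drive 6; 2 GB remain.
Put 2 GB in drive 1; 1 GB remain.
Put 4 GB in drive 7; 4 GB remain.
Put 5 GB in drive 8; 3 GB remain.
Put 7 GB in drive 9; 1 GB remain.
Put 2 GB in drive 3; 0 GB remain.
Final drives: [5,2] [7] [6,2] [7] [6] [6] [4] [5] [7].

9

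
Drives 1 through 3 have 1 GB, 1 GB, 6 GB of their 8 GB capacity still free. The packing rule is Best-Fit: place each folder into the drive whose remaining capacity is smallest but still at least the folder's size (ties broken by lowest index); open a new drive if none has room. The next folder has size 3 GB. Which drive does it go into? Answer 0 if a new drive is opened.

3

Drives with room: drive 3 (6 GB).
Tightest fit is drive 3 with 6 GB free.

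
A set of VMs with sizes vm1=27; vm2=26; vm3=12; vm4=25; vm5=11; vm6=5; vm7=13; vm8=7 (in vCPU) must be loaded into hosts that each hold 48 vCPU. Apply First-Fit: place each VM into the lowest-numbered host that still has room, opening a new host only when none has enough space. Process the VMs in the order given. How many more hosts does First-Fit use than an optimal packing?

First-Fit: [27,12,5] [26,11,7] [25,13] → 3 hosts.
Total size 126 vCPU; any packing needs at least ⌈126/48⌉ = 3 hosts.
So 3 is already optimal.

0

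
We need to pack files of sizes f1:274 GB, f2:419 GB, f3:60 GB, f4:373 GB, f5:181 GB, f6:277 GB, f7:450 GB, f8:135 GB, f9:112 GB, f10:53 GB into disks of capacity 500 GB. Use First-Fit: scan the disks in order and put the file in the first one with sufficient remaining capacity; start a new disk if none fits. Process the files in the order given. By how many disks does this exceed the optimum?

0

First-Fit: [274,60,135] [419,53] [373,112] [181,277] [450] → 5 disks.
Total size 2334 GB; any packing needs at least ⌈2334/500⌉ = 5 disks.
So 5 is already optimal.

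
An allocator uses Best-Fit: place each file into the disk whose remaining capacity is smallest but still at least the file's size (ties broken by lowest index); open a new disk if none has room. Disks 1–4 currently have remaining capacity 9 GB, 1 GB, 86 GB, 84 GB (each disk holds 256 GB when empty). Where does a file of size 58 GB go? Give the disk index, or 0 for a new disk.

4

Disks with room: disk 3 (86 GB), disk 4 (84 GB).
Tightest fit is disk 4 with 84 GB free.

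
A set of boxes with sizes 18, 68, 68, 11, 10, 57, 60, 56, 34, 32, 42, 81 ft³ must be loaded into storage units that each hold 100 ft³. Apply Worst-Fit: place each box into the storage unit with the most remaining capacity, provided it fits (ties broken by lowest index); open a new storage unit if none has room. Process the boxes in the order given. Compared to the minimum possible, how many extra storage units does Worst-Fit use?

Worst-Fit: [18,68] [68,11,10] [57,32] [60] [56,34] [42] [81] → 7 storage units.
Total size 537 ft³; any packing needs at least ⌈537/100⌉ = 6 storage units.
An optimal packing achieves that bound: [81,18] [68,32] [68,11,10] [60,34] [57,42] [56] → 6 storage units.
Excess: 7 − 6 = 1.

1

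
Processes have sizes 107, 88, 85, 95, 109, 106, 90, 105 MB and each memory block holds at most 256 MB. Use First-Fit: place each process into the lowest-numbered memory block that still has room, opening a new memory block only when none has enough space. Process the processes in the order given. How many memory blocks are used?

4

Put 107 MB in memory block 1; 149 MB remain.
Put 88 MB in memory block 1; 61 MB remain.
Put 85 MB in memory block 2; 171 MB remain.
Put 95 MB in memory block 2; 76 MB remain.
Put 109 MB in memory block 3; 147 MB remain.
Put 106 MB in memory block 3; 41 MB remain.
Put 90 MB in memory block 4; 166 MB remain.
Put 105 MB in memory block 4; 61 MB remain.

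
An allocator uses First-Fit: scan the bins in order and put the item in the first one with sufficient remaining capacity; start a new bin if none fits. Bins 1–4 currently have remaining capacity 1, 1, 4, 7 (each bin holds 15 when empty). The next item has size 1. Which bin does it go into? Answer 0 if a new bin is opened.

Bins with room: bin 1 (1), bin 2 (1), bin 3 (4), bin 4 (7).
The first with room is bin 1.

1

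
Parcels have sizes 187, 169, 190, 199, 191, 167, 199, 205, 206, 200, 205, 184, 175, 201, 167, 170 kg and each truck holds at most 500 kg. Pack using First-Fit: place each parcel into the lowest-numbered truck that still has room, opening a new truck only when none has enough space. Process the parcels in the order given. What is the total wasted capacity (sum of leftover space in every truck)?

985

Put 187 kg in truck 1; 313 kg remain.
Put 169 kg in truck 1; 144 kg remain.
Put 190 kg in truck 2; 310 kg remain.
Put 199 kg in truck 2; 111 kg remain.
Put 191 kg in truck 3; 309 kg remain.
Put 167 kg in truck 3; 142 kg remain.
Put 199 kg in truck 4; 301 kg remain.
Put 205 kg in truck 4; 96 kg remain.
Put 206 kg in truck 5; 294 kg remain.
Put 200 kg in truck 5; 94 kg remain.
Put 205 kg in truck 6; 295 kg remain.
Put 184 kg in truck 6; 111 kg remain.
Put 175 kg in truck 7; 325 kg remain.
Put 201 kg in truck 7; 124 kg remain.
Put 167 kg in truck 8; 333 kg remain.
Put 170 kg in truck 8; 163 kg remain.
8 trucks × 500 kg = 4000 kg; used 3015 kg; unused 985 kg.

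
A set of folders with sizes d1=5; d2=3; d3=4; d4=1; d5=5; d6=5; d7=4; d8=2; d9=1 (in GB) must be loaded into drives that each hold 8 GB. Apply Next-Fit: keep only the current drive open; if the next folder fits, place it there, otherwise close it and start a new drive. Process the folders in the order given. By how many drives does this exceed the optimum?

1

Next-Fit: [5,3] [4,1] [5] [5] [4,2,1] → 5 drives.
Total size 30 GB; any packing needs at least ⌈30/8⌉ = 4 drives.
An optimal packing achieves that bound: [5,3] [5,2,1] [5,1] [4,4] → 4 drives.
Excess: 5 − 4 = 1.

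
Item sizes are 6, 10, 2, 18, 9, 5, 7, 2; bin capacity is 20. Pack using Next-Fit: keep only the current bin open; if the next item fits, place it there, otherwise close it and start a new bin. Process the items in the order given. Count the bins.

4

6 → bin 1 (remaining 14)
10 → bin 1 (remaining 4)
2 → bin 1 (remaining 2)
18 → bin 2 (remaining 2)
9 → bin 3 (remaining 11)
5 → bin 3 (remaining 6)
7 → bin 4 (remaining 13)
2 → bin 4 (remaining 11)
Final bins: [6,10,2] [18] [9,5] [7,2].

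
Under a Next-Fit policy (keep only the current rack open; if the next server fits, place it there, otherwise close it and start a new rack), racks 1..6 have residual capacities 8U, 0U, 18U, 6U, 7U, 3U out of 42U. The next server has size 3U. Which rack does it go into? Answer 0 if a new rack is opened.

6

Next-Fit only looks at rack 6, which has 3U free.
3U fits there.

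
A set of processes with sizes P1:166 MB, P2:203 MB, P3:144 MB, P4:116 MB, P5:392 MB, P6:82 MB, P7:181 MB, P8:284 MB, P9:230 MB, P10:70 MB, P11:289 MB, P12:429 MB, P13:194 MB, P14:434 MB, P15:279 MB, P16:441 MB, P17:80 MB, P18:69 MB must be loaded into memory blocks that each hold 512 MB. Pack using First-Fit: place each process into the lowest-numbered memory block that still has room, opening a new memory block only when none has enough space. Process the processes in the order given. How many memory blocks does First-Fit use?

9

memory block 1: place P1 (166 MB), 346 MB left
memory block 1: place P2 (203 MB), 143 MB left
memory block 2: place P3 (144 MB), 368 MB left
memory block 1: place P4 (116 MB), 27 MB left
memory block 3: place P5 (392 MB), 120 MB left
memory block 2: place P6 (82 MB), 286 MB left
memory block 2: place P7 (181 MB), 105 MB left
memory block 4: place P8 (284 MB), 228 MB left
memory block 5: place P9 (230 MB), 282 MB left
memory block 2: place P10 (70 MB), 35 MB left
memory block 6: place P11 (289 MB), 223 MB left
memory block 7: place P12 (429 MB), 83 MB left
memory block 4: place P13 (194 MB), 34 MB left
memory block 8: place P14 (434 MB), 78 MB left
memory block 5: place P15 (279 MB), 3 MB left
memory block 9: place P16 (441 MB), 71 MB left
memory block 3: place P17 (80 MB), 40 MB left
memory block 6: place P18 (69 MB), 154 MB left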